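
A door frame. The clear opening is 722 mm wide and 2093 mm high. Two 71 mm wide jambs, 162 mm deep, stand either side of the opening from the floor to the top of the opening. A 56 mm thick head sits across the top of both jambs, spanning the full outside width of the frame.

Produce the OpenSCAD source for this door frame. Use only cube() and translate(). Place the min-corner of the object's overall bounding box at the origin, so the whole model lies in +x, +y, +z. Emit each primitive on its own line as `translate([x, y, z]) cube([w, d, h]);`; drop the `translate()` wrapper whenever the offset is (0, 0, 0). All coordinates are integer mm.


cube([71, 162, 2093]);
translate([793, 0, 0]) cube([71, 162, 2093]);
translate([0, 0, 2093]) cube([864, 162, 56]);


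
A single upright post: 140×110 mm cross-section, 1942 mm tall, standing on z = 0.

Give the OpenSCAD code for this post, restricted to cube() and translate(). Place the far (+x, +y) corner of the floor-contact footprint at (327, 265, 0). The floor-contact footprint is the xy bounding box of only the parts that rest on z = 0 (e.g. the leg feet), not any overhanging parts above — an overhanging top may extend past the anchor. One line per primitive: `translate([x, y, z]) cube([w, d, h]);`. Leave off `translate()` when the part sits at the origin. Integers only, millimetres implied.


translate([187, 155, 0]) cube([140, 110, 1942]);


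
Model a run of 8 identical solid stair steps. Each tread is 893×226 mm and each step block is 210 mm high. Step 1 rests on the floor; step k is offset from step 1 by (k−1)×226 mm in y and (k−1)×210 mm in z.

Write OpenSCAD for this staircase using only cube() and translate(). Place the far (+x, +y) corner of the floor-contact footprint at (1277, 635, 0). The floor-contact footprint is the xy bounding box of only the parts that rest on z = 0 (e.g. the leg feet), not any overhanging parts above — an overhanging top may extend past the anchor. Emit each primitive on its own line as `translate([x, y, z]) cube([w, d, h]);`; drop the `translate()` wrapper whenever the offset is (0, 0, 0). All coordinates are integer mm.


translate([384, 409, 0]) cube([893, 226, 210]);
translate([384, 635, 210]) cube([893, 226, 210]);
translate([384, 861, 420]) cube([893, 226, 210]);
translate([384, 1087, 630]) cube([893, 226, 210]);
translate([384, 1313, 840]) cube([893, 226, 210]);
translate([384, 1539, 1050]) cube([893, 226, 210]);
translate([384, 1765, 1260]) cube([893, 226, 210]);
translate([384, 1991, 1470]) cube([893, 226, 210]);


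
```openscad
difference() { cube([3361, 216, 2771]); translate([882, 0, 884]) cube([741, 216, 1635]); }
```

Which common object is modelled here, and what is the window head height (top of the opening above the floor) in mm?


A wall with a window opening. The window head height is 2519 mm.

A wall with a rectangular opening subtracted — a window. Sill at z = 884, opening 1635 mm tall, so the head is at 884 + 1635 = 2519 mm.


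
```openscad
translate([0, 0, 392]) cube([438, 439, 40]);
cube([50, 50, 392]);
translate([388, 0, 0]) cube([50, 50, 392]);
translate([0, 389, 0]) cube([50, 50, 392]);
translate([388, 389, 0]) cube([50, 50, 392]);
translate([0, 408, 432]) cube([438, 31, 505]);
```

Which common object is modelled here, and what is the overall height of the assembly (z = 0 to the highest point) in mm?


A chair. The overall height is 937 mm.

A slab on four corner posts with a tall panel at the back — a chair. The seat slab sits at z = 392 with thickness 40, and the 505 mm backrest starts at the seat top, so the overall height is 392 + 40 + 505 = 937 mm.


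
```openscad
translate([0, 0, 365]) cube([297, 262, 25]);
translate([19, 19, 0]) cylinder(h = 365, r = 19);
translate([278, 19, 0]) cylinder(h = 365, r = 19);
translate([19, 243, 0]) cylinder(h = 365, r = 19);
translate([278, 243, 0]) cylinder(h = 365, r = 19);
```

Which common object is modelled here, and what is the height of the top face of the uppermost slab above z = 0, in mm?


A stool. The seat height is 390 mm.

A 297×262×25 slab at z = 365 on four corner cylinders — a stool. The seat top is 365 + 25 = 390 mm.


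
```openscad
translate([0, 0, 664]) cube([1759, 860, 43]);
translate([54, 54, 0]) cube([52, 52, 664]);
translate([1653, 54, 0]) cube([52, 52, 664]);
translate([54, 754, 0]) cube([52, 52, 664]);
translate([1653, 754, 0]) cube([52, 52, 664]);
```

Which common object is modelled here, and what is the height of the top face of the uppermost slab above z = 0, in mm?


A table. The table height is 707 mm.

A 1759×860×43 slab sits at z = 664 on four 52 mm square posts — a table. The top surface is at 664 + 43 = 707 mm.


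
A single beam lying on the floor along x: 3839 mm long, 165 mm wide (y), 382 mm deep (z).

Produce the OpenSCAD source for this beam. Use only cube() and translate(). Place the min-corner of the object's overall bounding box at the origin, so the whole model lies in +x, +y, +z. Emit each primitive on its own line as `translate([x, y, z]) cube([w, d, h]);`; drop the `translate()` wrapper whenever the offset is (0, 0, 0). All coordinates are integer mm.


cube([3839, 165, 382]);


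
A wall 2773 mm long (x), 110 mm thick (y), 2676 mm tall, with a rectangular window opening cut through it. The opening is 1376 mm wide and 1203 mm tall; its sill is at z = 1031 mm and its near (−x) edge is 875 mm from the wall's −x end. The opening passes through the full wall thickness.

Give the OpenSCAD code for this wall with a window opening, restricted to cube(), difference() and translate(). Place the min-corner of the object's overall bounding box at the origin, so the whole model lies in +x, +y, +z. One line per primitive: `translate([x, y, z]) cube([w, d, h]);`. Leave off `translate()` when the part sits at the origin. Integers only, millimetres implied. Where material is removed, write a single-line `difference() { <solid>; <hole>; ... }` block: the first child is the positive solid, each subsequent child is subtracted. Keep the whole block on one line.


difference() { cube([2773, 110, 2676]); translate([875, 0, 1031]) cube([1376, 110, 1203]); }


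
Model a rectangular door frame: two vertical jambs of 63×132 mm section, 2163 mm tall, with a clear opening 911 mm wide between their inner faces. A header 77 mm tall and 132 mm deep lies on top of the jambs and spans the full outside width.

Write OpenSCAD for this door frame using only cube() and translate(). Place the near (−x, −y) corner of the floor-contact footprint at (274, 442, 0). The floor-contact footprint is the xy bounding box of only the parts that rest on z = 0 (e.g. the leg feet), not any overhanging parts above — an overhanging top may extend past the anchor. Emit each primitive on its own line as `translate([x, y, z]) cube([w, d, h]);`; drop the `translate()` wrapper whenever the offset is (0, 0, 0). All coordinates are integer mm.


translate([274, 442, 0]) cube([63, 132, 2163]);
translate([1248, 442, 0]) cube([63, 132, 2163]);
translate([274, 442, 2163]) cube([1037, 132, 77]);


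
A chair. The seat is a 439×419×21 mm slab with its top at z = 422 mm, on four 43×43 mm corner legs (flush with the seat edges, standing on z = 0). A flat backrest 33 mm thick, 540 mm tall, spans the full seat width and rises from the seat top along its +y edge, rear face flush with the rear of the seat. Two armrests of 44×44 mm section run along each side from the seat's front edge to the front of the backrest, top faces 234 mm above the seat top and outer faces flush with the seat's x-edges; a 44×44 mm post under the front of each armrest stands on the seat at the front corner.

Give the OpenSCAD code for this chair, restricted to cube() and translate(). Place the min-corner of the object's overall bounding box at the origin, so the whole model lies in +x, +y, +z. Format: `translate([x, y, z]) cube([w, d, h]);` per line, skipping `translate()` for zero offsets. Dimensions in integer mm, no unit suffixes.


translate([0, 0, 401]) cube([439, 419, 21]);
cube([43, 43, 401]);
translate([396, 0, 0]) cube([43, 43, 401]);
translate([0, 376, 0]) cube([43, 43, 401]);
translate([396, 376, 0]) cube([43, 43, 401]);
translate([0, 386, 422]) cube([439, 33, 540]);
translate([0, 0, 612]) cube([44, 386, 44]);
translate([395, 0, 612]) cube([44, 386, 44]);
translate([0, 0, 422]) cube([44, 44, 190]);
translate([395, 0, 422]) cube([44, 44, 190]);


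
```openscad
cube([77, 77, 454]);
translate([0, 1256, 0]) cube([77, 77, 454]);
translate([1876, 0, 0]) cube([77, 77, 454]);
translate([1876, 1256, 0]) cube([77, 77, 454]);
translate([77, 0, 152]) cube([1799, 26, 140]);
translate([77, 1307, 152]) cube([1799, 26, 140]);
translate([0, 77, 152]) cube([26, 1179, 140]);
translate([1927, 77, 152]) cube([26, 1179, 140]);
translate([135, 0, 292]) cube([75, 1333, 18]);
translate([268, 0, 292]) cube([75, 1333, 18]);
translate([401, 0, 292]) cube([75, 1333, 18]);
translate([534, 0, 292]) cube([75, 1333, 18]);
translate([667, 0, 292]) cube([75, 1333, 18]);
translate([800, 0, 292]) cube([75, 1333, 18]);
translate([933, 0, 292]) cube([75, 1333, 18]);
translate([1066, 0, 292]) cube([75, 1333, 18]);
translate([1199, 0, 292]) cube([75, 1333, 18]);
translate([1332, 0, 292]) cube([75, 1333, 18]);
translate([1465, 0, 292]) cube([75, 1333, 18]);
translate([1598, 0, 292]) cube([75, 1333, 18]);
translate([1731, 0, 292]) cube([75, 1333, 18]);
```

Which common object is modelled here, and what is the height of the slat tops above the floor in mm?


A bed frame. The slat-top height is 310 mm.

Four posts, four rails, and a row of slats — a bed frame. Slats sit on the rails at z = 152 + 140 = 292; with slat thickness 18, the top is 310 mm.


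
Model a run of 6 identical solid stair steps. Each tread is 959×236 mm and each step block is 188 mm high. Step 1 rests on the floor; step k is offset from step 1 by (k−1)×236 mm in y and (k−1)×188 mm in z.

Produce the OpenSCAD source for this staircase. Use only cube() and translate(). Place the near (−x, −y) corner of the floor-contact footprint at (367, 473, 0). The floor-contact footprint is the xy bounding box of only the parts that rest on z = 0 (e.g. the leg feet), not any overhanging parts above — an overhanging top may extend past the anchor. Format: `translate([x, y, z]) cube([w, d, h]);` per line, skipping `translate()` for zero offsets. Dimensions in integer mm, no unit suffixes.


translate([367, 473, 0]) cube([959, 236, 188]);
translate([367, 709, 188]) cube([959, 236, 188]);
translate([367, 945, 376]) cube([959, 236, 188]);
translate([367, 1181, 564]) cube([959, 236, 188]);
translate([367, 1417, 752]) cube([959, 236, 188]);
translate([367, 1653, 940]) cube([959, 236, 188]);


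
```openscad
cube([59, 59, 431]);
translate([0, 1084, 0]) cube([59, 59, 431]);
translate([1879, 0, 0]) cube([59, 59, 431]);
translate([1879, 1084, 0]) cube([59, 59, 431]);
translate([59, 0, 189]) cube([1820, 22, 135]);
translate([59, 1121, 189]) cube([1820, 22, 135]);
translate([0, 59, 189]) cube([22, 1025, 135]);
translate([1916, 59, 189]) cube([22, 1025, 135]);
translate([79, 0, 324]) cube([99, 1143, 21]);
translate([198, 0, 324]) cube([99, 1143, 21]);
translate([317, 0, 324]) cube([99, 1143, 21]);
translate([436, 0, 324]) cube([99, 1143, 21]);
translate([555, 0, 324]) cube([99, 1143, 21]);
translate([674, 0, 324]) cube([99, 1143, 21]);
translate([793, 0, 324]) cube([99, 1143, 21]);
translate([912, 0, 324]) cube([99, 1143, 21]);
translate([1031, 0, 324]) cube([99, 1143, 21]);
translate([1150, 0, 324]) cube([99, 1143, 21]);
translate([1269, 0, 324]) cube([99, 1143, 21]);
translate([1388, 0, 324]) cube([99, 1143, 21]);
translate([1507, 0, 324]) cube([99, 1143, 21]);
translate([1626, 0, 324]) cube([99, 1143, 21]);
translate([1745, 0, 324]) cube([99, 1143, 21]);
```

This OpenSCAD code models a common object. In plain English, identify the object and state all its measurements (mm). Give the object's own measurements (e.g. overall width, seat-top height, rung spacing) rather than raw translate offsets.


A bed frame 1938 mm long (x) by 1143 mm wide (y). Four 59×59 mm corner posts, 431 mm tall, at the corners of the footprint. Four rails of 22 mm thickness and 135 mm height run between adjacent posts with their undersides at z = 189 mm, their outer faces flush with the outside of the frame (the two x-running rails run between the posts' inner faces; the two y-running rails run between the posts' inner faces). 15 slats, each 99 mm wide (x) and 21 mm thick, lie across the top of the two x-running rails, running the full 1143 mm width of the frame in y; along x they sit between the end posts with a 20 mm gap after the −x posts and between neighbouring slats, leaving 35 mm before the +x posts.


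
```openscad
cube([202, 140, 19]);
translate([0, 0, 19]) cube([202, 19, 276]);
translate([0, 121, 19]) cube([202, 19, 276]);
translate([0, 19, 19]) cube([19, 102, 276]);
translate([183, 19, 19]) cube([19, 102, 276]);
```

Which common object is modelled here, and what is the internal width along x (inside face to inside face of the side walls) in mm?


An open box. The internal width is 164 mm.

A 202×140 base slab with four walls standing on it — an open box. The base is 202 mm wide and the walls are 19 mm thick, so the internal width is 202 − 2 × 19 = 164 mm.


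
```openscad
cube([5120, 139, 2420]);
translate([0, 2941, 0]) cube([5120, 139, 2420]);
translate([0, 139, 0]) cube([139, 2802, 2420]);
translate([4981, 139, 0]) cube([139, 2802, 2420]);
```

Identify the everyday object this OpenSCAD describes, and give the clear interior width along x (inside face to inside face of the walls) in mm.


A house (or room) frame. The interior width is 4842 mm.

Four 2420 mm walls enclosing a rectangle with no floor or roof — a room or house frame. Outside width is 5120 mm and wall thickness is 139 mm, so the interior width is 5120 − 2 × 139 = 4842 mm.


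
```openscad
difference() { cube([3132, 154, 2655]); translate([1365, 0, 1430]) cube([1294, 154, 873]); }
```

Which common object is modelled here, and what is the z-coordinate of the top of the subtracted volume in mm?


A wall with a window opening. The window head height is 2303 mm.

A wall with a rectangular opening subtracted — a window. Sill at z = 1430, opening 873 mm tall, so the head is at 1430 + 873 = 2303 mm.


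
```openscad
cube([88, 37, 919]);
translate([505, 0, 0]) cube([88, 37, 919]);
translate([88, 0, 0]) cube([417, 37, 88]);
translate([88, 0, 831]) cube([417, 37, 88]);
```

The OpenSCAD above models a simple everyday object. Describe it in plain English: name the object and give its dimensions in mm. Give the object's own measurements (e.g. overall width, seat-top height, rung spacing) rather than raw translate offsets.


A rectangular picture frame lying in the x–z plane (depth along y). The opening is 417 mm wide (x) by 743 mm tall (z), surrounded by a border 88 mm wide on all four sides. The frame is 37 mm deep and is made of two full-height vertical stiles with two horizontal rails fitted between them.


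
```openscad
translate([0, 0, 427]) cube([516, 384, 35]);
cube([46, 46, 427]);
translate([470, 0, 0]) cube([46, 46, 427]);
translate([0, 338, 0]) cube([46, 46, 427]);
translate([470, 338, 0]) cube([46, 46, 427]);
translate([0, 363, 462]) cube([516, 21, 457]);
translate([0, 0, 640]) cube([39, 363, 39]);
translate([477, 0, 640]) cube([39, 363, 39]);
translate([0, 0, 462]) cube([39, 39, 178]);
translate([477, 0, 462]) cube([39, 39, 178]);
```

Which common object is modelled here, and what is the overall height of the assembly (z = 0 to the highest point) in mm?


A chair. The overall height is 919 mm.

A slab on four corner posts with a tall panel at the back — a chair. The seat slab sits at z = 427 with thickness 35, and the 457 mm backrest starts at the seat top, so the overall height is 427 + 35 + 457 = 919 mm.


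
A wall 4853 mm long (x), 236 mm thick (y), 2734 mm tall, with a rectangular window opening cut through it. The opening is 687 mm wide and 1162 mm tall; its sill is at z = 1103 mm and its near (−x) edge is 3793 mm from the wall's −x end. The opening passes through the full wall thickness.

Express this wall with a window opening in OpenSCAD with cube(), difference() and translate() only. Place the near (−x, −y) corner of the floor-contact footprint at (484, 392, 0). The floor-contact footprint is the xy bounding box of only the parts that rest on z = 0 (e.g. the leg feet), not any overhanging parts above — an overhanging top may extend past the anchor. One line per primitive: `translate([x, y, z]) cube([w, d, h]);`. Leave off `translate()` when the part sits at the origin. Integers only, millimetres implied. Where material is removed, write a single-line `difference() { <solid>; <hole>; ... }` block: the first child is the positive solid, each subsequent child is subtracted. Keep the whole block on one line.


difference() { translate([484, 392, 0]) cube([4853, 236, 2734]); translate([4277, 392, 1103]) cube([687, 236, 1162]); }


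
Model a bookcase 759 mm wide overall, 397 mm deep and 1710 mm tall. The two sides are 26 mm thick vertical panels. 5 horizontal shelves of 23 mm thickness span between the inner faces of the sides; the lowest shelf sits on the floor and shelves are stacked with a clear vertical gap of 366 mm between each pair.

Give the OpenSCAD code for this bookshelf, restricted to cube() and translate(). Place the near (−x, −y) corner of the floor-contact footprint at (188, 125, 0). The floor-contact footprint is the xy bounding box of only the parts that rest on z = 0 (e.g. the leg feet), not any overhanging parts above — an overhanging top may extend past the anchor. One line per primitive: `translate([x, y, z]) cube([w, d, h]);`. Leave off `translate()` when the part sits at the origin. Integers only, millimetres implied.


translate([188, 125, 0]) cube([26, 397, 1710]);
translate([921, 125, 0]) cube([26, 397, 1710]);
translate([214, 125, 0]) cube([707, 397, 23]);
translate([214, 125, 389]) cube([707, 397, 23]);
translate([214, 125, 778]) cube([707, 397, 23]);
translate([214, 125, 1167]) cube([707, 397, 23]);
translate([214, 125, 1556]) cube([707, 397, 23]);


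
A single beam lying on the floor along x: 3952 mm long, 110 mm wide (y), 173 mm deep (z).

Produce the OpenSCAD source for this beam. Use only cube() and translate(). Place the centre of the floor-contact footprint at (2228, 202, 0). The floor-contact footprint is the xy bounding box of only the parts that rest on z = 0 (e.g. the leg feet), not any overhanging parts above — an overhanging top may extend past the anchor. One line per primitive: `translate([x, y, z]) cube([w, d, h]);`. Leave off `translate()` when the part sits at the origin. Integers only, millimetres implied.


translate([252, 147, 0]) cube([3952, 110, 173]);


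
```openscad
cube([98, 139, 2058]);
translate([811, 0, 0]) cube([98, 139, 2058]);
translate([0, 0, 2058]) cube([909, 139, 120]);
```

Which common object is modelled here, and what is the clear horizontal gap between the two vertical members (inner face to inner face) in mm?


A door frame. The clear opening width is 713 mm.

Two 2058 mm tall posts with a header on top — a door frame. The left jamb is 98 mm wide at x = 0; the right jamb starts at x = 811. The clear opening is 811 − 98 = 713 mm.


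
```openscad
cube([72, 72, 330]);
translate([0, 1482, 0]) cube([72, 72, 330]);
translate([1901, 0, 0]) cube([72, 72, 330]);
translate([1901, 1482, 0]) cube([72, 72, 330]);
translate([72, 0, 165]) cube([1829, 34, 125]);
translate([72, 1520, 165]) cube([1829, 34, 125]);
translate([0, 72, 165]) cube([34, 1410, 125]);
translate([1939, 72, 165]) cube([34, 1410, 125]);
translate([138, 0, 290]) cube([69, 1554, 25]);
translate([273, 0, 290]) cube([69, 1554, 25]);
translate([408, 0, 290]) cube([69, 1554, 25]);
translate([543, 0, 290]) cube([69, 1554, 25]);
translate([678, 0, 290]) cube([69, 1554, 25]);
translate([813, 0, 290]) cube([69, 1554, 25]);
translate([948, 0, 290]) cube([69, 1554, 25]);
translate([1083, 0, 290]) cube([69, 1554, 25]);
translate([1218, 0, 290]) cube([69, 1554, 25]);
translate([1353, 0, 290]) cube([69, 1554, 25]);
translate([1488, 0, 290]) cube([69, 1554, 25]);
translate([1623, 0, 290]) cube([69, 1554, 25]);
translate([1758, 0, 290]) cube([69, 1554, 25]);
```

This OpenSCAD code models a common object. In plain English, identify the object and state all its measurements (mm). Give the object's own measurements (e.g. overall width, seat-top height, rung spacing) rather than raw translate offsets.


A bed frame 1973 mm long (x) by 1554 mm wide (y). Four 72×72 mm corner posts, 330 mm tall, at the corners of the footprint. Four rails of 34 mm thickness and 125 mm height run between adjacent posts with their undersides at z = 165 mm, their outer faces flush with the outside of the frame (the two x-running rails run between the posts' inner faces; the two y-running rails run between the posts' inner faces). 13 slats, each 69 mm wide (x) and 25 mm thick, lie across the top of the two x-running rails, running the full 1554 mm width of the frame in y; along x they sit between the end posts with a 66 mm gap after the −x posts and between neighbouring slats, leaving 74 mm before the +x posts.


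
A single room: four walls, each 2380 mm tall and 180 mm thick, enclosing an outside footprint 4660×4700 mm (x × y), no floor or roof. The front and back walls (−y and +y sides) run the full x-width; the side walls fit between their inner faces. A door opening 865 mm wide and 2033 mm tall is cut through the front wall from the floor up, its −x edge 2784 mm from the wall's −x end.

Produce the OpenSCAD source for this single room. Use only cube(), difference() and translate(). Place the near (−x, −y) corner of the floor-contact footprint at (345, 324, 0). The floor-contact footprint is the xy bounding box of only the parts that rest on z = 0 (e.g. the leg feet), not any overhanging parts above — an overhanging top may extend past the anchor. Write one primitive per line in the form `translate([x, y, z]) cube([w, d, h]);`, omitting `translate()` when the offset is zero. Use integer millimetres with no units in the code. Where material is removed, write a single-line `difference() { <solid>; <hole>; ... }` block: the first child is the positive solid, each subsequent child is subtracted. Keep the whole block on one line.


difference() { translate([345, 324, 0]) cube([4660, 180, 2380]); translate([3129, 324, 0]) cube([865, 180, 2033]); }
translate([345, 4844, 0]) cube([4660, 180, 2380]);
translate([345, 504, 0]) cube([180, 4340, 2380]);
translate([4825, 504, 0]) cube([180, 4340, 2380]);


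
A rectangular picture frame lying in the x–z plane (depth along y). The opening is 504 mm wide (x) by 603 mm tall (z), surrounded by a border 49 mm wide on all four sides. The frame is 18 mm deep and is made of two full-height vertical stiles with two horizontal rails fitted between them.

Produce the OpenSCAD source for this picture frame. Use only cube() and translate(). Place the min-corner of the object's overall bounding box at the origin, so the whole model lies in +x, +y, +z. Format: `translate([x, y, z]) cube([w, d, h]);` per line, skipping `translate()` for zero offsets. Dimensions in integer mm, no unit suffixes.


cube([49, 18, 701]);
translate([553, 0, 0]) cube([49, 18, 701]);
translate([49, 0, 0]) cube([504, 18, 49]);
translate([49, 0, 652]) cube([504, 18, 49]);


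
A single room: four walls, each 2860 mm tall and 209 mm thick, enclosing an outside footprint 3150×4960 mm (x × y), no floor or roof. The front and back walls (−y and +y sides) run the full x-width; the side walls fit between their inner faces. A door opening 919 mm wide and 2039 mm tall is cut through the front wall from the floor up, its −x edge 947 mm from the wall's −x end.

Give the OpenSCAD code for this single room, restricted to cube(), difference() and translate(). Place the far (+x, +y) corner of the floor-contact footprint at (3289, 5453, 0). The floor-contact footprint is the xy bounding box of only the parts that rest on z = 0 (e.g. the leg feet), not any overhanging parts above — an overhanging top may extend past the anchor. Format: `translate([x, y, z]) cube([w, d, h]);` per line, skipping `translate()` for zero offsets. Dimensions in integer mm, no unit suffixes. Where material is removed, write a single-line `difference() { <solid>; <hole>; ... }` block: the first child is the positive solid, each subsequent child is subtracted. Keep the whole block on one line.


difference() { translate([139, 493, 0]) cube([3150, 209, 2860]); translate([1086, 493, 0]) cube([919, 209, 2039]); }
translate([139, 5244, 0]) cube([3150, 209, 2860]);
translate([139, 702, 0]) cube([209, 4542, 2860]);
translate([3080, 702, 0]) cube([209, 4542, 2860]);


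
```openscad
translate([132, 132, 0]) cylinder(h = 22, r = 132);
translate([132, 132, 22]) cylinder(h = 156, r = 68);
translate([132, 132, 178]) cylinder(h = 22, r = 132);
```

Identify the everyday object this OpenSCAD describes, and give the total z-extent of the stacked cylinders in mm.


A spool. The overall height is 200 mm.

Three coaxial cylinders, large–small–large — a spool. Two 22 mm flanges and a 156 mm core give 22 + 156 + 22 = 200 mm.


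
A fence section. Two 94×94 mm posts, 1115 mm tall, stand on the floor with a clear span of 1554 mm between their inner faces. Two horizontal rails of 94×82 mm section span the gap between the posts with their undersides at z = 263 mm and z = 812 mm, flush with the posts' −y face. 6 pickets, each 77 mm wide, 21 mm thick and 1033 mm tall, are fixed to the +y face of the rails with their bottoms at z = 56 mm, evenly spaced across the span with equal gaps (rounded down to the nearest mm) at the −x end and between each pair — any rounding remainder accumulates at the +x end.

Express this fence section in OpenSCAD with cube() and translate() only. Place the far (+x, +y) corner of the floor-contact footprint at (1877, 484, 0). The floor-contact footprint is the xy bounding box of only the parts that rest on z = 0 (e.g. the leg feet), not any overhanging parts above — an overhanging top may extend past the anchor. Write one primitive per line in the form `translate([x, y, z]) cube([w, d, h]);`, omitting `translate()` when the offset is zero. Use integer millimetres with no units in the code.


translate([135, 390, 0]) cube([94, 94, 1115]);
translate([1783, 390, 0]) cube([94, 94, 1115]);
translate([229, 390, 263]) cube([1554, 94, 82]);
translate([229, 390, 812]) cube([1554, 94, 82]);
translate([385, 484, 56]) cube([77, 21, 1033]);
translate([618, 484, 56]) cube([77, 21, 1033]);
translate([851, 484, 56]) cube([77, 21, 1033]);
translate([1084, 484, 56]) cube([77, 21, 1033]);
translate([1317, 484, 56]) cube([77, 21, 1033]);
translate([1550, 484, 56]) cube([77, 21, 1033]);


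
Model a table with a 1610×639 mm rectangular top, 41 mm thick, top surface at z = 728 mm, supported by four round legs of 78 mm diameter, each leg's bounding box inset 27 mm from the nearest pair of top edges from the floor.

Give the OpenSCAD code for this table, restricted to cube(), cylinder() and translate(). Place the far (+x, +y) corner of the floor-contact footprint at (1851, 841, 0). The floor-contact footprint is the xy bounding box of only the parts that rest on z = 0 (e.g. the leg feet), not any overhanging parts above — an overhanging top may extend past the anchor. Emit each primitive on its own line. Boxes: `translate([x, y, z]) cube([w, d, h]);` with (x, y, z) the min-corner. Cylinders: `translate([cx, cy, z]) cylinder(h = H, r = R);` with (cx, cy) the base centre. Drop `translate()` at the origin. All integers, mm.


// leg_h = 728 - 41 = 687
translate([268, 229, 687]) cube([1610, 639, 41]);
translate([334, 295, 0]) cylinder(h = 687, r = 39);
translate([1812, 295, 0]) cylinder(h = 687, r = 39);
translate([334, 802, 0]) cylinder(h = 687, r = 39);
translate([1812, 802, 0]) cylinder(h = 687, r = 39);


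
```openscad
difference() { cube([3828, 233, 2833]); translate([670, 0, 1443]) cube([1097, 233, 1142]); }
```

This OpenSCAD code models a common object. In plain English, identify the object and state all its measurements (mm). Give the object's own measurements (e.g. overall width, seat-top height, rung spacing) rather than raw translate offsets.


A wall 3828 mm long (x), 233 mm thick (y), 2833 mm tall, with a rectangular window opening cut through it. The opening is 1097 mm wide and 1142 mm tall; its sill is at z = 1443 mm and its near (−x) edge is 670 mm from the wall's −x end. The opening passes through the full wall thickness.


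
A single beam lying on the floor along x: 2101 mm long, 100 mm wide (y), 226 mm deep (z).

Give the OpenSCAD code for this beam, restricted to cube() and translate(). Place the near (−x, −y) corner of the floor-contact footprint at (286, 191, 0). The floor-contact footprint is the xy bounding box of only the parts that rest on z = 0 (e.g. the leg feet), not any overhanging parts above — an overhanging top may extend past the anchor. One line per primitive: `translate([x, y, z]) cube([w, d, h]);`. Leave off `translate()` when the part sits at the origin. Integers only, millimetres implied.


translate([286, 191, 0]) cube([2101, 100, 226]);


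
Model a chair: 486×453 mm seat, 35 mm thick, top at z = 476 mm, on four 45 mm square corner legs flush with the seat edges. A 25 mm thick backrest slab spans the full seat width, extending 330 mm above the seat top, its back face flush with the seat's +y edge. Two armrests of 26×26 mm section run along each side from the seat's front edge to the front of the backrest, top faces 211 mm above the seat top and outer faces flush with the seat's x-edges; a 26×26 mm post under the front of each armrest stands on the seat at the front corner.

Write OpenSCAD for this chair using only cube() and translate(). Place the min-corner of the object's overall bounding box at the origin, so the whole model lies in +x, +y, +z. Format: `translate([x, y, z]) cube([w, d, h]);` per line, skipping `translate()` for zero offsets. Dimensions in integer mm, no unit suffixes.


// leg_h = 476 - 35 = 441
// arm post h = 211 - 26 = 185
translate([0, 0, 441]) cube([486, 453, 35]);
cube([45, 45, 441]);
translate([441, 0, 0]) cube([45, 45, 441]);
translate([0, 408, 0]) cube([45, 45, 441]);
translate([441, 408, 0]) cube([45, 45, 441]);
translate([0, 428, 476]) cube([486, 25, 330]);
translate([0, 0, 661]) cube([26, 428, 26]);
translate([460, 0, 661]) cube([26, 428, 26]);
translate([0, 0, 476]) cube([26, 26, 185]);
translate([460, 0, 476]) cube([26, 26, 185]);


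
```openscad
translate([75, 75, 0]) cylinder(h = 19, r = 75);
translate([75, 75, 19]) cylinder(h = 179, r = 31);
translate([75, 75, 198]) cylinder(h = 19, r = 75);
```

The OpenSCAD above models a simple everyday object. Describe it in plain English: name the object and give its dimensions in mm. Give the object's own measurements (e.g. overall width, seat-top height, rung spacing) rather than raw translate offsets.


A spool: two coaxial disc flanges of radius 75 mm and thickness 19 mm, joined by a core cylinder of radius 31 mm and height 179 mm. The lower flange rests on z = 0 and the three cylinders share a vertical axis.


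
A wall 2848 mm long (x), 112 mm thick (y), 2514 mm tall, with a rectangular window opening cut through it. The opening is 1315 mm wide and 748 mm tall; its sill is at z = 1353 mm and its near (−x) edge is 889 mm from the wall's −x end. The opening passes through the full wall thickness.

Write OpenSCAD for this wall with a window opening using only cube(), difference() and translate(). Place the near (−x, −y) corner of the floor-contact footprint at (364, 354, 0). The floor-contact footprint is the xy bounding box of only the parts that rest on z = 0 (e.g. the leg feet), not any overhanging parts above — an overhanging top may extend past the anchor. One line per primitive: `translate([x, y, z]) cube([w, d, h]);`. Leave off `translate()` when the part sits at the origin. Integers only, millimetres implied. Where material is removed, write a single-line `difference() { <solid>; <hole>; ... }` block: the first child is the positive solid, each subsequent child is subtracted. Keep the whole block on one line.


difference() { translate([364, 354, 0]) cube([2848, 112, 2514]); translate([1253, 354, 1353]) cube([1315, 112, 748]); }


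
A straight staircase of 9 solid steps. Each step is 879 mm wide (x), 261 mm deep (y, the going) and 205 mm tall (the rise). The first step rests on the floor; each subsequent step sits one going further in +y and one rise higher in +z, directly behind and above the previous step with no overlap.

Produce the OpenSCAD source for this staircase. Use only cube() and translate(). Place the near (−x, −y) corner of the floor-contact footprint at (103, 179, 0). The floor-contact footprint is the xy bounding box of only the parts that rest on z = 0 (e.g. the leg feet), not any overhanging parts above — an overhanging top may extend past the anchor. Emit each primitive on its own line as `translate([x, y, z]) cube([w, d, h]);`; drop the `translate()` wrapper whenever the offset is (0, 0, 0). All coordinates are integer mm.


translate([103, 179, 0]) cube([879, 261, 205]);
translate([103, 440, 205]) cube([879, 261, 205]);
translate([103, 701, 410]) cube([879, 261, 205]);
translate([103, 962, 615]) cube([879, 261, 205]);
translate([103, 1223, 820]) cube([879, 261, 205]);
translate([103, 1484, 1025]) cube([879, 261, 205]);
translate([103, 1745, 1230]) cube([879, 261, 205]);
translate([103, 2006, 1435]) cube([879, 261, 205]);
translate([103, 2267, 1640]) cube([879, 261, 205]);


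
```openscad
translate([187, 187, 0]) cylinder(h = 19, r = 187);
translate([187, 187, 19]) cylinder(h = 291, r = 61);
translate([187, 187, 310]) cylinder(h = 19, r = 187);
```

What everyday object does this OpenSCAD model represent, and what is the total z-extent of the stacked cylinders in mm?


A spool. The overall height is 329 mm.

Three coaxial cylinders, large–small–large — a spool. Two 19 mm flanges and a 291 mm core give 19 + 291 + 19 = 329 mm.


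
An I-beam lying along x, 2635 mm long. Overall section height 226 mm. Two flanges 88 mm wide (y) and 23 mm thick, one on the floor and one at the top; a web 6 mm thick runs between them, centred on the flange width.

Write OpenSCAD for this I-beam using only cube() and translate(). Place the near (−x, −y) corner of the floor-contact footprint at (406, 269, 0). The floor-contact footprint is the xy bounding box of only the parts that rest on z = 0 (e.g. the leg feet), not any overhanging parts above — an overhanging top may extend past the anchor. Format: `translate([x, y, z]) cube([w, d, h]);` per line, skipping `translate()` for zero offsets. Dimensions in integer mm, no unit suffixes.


translate([406, 269, 0]) cube([2635, 88, 23]);
translate([406, 310, 23]) cube([2635, 6, 180]);
translate([406, 269, 203]) cube([2635, 88, 23]);


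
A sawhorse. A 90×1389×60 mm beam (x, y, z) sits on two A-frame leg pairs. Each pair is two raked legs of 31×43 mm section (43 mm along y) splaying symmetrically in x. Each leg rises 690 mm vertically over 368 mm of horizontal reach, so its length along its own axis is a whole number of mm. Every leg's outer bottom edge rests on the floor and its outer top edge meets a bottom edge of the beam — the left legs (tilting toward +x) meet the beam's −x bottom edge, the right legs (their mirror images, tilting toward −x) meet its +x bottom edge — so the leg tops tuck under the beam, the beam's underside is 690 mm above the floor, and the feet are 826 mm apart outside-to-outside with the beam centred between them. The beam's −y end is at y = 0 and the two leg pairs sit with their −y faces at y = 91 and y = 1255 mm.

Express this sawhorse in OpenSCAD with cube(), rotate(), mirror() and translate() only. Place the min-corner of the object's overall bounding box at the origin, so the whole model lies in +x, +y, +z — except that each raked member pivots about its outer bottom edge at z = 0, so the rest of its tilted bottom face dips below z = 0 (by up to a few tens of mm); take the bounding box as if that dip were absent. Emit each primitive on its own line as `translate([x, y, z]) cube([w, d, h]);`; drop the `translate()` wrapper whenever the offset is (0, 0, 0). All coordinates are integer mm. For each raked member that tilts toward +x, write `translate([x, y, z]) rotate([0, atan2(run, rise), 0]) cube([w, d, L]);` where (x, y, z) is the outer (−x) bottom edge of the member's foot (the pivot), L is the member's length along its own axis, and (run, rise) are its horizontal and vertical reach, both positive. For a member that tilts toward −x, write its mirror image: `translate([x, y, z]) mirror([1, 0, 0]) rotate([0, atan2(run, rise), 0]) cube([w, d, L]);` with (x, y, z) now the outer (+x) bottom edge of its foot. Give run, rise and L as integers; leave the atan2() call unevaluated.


translate([368, 0, 690]) cube([90, 1389, 60]);
translate([0, 91, 0]) rotate([0, atan2(368, 690), 0]) cube([31, 43, 782]);
translate([826, 91, 0]) mirror([1, 0, 0]) rotate([0, atan2(368, 690), 0]) cube([31, 43, 782]);
translate([0, 1255, 0]) rotate([0, atan2(368, 690), 0]) cube([31, 43, 782]);
translate([826, 1255, 0]) mirror([1, 0, 0]) rotate([0, atan2(368, 690), 0]) cube([31, 43, 782]);


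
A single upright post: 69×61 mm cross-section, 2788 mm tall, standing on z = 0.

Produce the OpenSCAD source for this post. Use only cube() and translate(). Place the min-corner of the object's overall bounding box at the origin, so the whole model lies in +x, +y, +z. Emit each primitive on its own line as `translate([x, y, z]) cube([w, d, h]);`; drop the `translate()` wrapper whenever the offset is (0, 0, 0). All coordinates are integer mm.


cube([69, 61, 2788]);


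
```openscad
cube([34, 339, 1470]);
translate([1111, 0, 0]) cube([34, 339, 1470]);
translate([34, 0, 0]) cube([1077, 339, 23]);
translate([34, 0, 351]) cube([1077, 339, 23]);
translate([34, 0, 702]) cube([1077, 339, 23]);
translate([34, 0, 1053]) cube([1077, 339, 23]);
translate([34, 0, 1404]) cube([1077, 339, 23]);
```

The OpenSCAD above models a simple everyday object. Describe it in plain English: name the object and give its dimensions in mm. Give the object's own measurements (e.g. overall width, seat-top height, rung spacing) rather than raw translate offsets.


An open bookshelf. Two side panels, each 34 mm thick, 339 mm deep and 1470 mm tall, stand 1145 mm apart (outside-to-outside). Between them sit 5 shelves, each 23 mm thick and 339 mm deep, spanning the full gap between the sides. The bottom shelf rests on the floor (its underside at z = 0) and the clear gap between one shelf's top and the next shelf's underside is 328 mm.


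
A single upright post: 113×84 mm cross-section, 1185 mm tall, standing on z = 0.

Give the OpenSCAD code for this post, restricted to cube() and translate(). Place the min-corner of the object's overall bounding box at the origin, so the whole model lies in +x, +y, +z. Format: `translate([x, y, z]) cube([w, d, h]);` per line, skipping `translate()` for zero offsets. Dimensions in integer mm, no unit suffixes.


cube([113, 84, 1185]);


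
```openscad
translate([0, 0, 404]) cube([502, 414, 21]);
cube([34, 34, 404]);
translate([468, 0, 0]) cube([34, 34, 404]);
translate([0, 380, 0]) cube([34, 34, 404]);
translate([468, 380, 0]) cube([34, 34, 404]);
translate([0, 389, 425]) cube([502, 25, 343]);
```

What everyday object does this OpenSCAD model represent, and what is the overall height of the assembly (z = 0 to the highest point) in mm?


A chair. The overall height is 768 mm.

A slab on four corner posts with a tall panel at the back — a chair. The seat slab sits at z = 404 with thickness 21, and the 343 mm backrest starts at the seat top, so the overall height is 404 + 21 + 343 = 768 mm.


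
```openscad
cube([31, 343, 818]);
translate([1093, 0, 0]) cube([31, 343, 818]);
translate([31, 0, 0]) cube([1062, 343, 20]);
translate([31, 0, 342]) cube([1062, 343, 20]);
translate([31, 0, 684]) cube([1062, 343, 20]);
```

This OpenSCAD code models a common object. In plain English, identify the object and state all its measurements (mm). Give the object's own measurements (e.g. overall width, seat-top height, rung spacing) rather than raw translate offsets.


An open bookshelf. Two side panels, each 31 mm thick, 343 mm deep and 818 mm tall, stand 1124 mm apart (outside-to-outside). Between them sit 3 shelves, each 20 mm thick and 343 mm deep, spanning the full gap between the sides. The bottom shelf rests on the floor (its underside at z = 0) and the clear gap between one shelf's top and the next shelf's underside is 322 mm.
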